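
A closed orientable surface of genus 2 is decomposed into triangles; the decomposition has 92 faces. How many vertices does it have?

χ = 2 − 2·2 = -2, and every face is a triangle so 3F = 2E.
E = 3·92/2 = 138. Then V = -2 + E − F = -2 + 138 − 92 = 44.

44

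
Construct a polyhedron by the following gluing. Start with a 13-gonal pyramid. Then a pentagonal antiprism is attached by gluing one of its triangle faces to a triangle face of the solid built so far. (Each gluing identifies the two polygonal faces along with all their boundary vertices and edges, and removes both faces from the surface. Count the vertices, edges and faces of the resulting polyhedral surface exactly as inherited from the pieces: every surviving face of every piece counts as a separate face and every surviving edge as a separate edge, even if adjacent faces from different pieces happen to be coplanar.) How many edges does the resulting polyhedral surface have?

43

A 13-gonal pyramid: V=14, E=26, F=14.
Attach a pentagonal antiprism (V=10, E=20, F=12) along a 3-gon: merge 3 vertices and 3 edges, delete both glued faces → V=21, E=43, F=24.
Check: V − E + F = 21 − 43 + 24 = 2.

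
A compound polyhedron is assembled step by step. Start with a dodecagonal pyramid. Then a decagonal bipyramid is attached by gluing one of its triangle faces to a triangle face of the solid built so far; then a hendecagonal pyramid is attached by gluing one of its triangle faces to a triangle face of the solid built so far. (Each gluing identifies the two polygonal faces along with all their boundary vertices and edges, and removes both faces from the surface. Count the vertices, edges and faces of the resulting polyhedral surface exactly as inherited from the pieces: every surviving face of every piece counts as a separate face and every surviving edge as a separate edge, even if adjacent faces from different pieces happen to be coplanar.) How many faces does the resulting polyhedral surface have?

A dodecagonal pyramid: V=13, E=24, F=13.
Attach a decagonal bipyramid (V=12, E=30, F=20) along a 3-gon: merge 3 vertices and 3 edges, delete both glued faces → V=22, E=51, F=31.
Attach a hendecagonal pyramid (V=12, E=22, F=12) along a 3-gon: merge 3 vertices and 3 edges, delete both glued faces → V=31, E=70, F=41.
Check: V − E + F = 31 − 70 + 41 = 2.

41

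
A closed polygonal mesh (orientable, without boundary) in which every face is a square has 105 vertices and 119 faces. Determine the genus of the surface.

Every face is a square, so 2E = 4·119 = 476, giving E = 238.
χ = V − E + F = 105 − 238 + 119 = -14.
For a closed orientable surface χ = 2 − 2g, so g = (2 − (-14))/2 = 8.

8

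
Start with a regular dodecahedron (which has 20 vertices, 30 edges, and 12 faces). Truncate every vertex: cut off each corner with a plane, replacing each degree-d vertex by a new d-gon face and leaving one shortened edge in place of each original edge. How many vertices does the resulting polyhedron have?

60

Truncation replaces each original edge-end by a new vertex, so V′ = 2E = 60.
Each original edge survives, and each old vertex of degree d contributes d new edges; summing degrees gives Σd = 2E, so E′ = E + 2E = 3E = 90.
Each original face survives and each original vertex becomes one new face: F′ = F + V = 32.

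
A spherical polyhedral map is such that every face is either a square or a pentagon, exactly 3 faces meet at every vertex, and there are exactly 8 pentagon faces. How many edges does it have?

Let x be the number of squares; then F = 8 + x.
Edge–face incidences: 2E = 5·8 + 4·x = 40 + 4x.
Every vertex has degree 3, so 3V = 2E.
Euler: V − E + F = 2 ⇒ (2E)/3 − E + (8 + x) = 2.
Multiply by 6: 2·(2E) − 3·(2E) + 6·(8 + x) = 12, i.e. 48 + 6x − (40 + 4x) = 12.
Collecting terms: 2x + 8 = 12, so 2x = 4, so x = 2.
Then 2E = 40 + 4·2 = 48, so E = 24, V = 2E/3 = 16, F = 8 + 2 = 10.

24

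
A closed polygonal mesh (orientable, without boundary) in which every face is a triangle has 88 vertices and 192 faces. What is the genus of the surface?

Every face is a triangle, so 2E = 3·192 = 576, giving E = 288.
χ = V − E + F = 88 − 288 + 192 = -8.
For a closed orientable surface χ = 2 − 2g, so g = (2 − (-8))/2 = 5.

5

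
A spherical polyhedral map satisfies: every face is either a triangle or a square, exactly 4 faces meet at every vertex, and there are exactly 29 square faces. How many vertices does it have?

35

Let x be the number of triangles; then F = 29 + x.
Edge–face incidences: 2E = 4·29 + 3·x = 116 + 3x.
Every vertex has degree 4, so 4V = 2E.
Euler: V − E + F = 2 ⇒ (2E)/4 − E + (29 + x) = 2.
Multiply by 8: 2·(2E) − 4·(2E) + 8·(29 + x) = 16, i.e. 232 + 8x − 2·(116 + 3x) = 16.
Collecting terms: 2x = 16, so x = 8.
Then 2E = 116 + 3·8 = 140, so E = 70, V = 2E/4 = 35, F = 29 + 8 = 37.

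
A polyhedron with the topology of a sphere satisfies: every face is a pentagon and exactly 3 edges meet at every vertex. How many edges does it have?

Each face has 5 edges and each edge borders two faces, so 2E = 5F.
Each vertex has degree 3, so 3V = 2E and hence V = 5F/3.
Euler: V − E + F = 2 ⇒ (5F/3) − (5F/2) + F = 2.
Multiply by 6: (10 − 15 + 6)F = 12, i.e. 1F = 12.
So F = 12, E = 5·12/2 = 30, V = 5·12/3 = 20.

30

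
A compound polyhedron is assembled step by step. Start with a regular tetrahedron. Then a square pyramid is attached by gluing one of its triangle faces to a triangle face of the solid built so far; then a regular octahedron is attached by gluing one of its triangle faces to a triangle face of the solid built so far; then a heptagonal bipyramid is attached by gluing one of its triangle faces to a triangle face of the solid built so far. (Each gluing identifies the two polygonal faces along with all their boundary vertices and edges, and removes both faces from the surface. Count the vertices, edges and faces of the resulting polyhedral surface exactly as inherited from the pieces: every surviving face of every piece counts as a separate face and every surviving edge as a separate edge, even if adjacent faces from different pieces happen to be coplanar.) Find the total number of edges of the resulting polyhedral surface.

38

A regular tetrahedron: V=4, E=6, F=4.
Attach a square pyramid (V=5, E=8, F=5) along a 3-gon: merge 3 vertices and 3 edges, delete both glued faces → V=6, E=11, F=7.
Attach a regular octahedron (V=6, E=12, F=8) along a 3-gon: merge 3 vertices and 3 edges, delete both glued faces → V=9, E=20, F=13.
Attach a heptagonal bipyramid (V=9, E=21, F=14) along a 3-gon: merge 3 vertices and 3 edges, delete both glued faces → V=15, E=38, F=25.
Check: V − E + F = 15 − 38 + 25 = 2.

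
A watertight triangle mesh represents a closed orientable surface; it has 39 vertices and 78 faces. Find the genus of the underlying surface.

1

Every face is a triangle, so 2E = 3·78 = 234, giving E = 117.
χ = V − E + F = 39 − 117 + 78 = 0.
For a closed orientable surface χ = 2 − 2g, so g = (2 − (0))/2 = 1.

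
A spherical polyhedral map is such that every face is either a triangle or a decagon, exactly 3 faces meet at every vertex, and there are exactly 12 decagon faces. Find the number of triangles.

Let x be the number of triangles; then F = 12 + x.
Edge–face incidences: 2E = 10·12 + 3·x = 120 + 3x.
Every vertex has degree 3, so 3V = 2E.
Euler: V − E + F = 2 ⇒ (2E)/3 − E + (12 + x) = 2.
Multiply by 6: 2·(2E) − 3·(2E) + 6·(12 + x) = 12, i.e. 72 + 6x − (120 + 3x) = 12.
Collecting terms: 3x − 48 = 12, so 3x = 60, so x = 20.
Then 2E = 120 + 3·20 = 180, so E = 90, V = 2E/3 = 60, F = 12 + 20 = 32.

20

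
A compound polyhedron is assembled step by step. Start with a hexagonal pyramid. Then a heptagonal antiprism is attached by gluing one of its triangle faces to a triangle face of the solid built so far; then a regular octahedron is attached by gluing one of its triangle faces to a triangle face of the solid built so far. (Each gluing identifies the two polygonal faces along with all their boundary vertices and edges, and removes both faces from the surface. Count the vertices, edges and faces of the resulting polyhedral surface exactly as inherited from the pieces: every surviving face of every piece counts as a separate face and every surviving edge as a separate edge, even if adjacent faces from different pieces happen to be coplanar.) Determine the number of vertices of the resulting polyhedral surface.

21

A hexagonal pyramid: V=7, E=12, F=7.
Attach a heptagonal antiprism (V=14, E=28, F=16) along a 3-gon: merge 3 vertices and 3 edges, delete both glued faces → V=18, E=37, F=21.
Attach a regular octahedron (V=6, E=12, F=8) along a 3-gon: merge 3 vertices and 3 edges, delete both glued faces → V=21, E=46, F=27.
Check: V − E + F = 21 − 46 + 27 = 2.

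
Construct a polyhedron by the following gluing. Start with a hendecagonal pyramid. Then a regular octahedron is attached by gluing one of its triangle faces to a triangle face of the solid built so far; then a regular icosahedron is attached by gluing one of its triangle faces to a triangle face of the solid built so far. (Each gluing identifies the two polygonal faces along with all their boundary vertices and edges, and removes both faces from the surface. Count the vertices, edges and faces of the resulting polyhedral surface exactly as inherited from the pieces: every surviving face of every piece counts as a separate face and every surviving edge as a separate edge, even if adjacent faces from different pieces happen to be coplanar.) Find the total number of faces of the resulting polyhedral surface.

A hendecagonal pyramid: V=12, E=22, F=12.
Attach a regular octahedron (V=6, E=12, F=8) along a 3-gon: merge 3 vertices and 3 edges, delete both glued faces → V=15, E=31, F=18.
Attach a regular icosahedron (V=12, E=30, F=20) along a 3-gon: merge 3 vertices and 3 edges, delete both glued faces → V=24, E=58, F=36.
Check: V − E + F = 24 − 58 + 36 = 2.

36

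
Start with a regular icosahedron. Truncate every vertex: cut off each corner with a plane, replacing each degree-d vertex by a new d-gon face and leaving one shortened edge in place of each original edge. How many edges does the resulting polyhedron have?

90

The base solid has V = 12, E = 30, F = 20.
Truncation replaces each original edge-end by a new vertex, so V′ = 2E = 60.
Each original edge survives, and each old vertex of degree d contributes d new edges; summing degrees gives Σd = 2E, so E′ = E + 2E = 3E = 90.
Each original face survives and each original vertex becomes one new face: F′ = F + V = 32.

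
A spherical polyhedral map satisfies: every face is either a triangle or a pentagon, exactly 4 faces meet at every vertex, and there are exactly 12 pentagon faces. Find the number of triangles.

20

Let x be the number of triangles; then F = 12 + x.
Edge–face incidences: 2E = 5·12 + 3·x = 60 + 3x.
Every vertex has degree 4, so 4V = 2E.
Euler: V − E + F = 2 ⇒ (2E)/4 − E + (12 + x) = 2.
Multiply by 8: 2·(2E) − 4·(2E) + 8·(12 + x) = 16, i.e. 96 + 8x − 2·(60 + 3x) = 16.
Collecting terms: 2x − 24 = 16, so 2x = 40, so x = 20.
Then 2E = 60 + 3·20 = 120, so E = 60, V = 2E/4 = 30, F = 12 + 20 = 32.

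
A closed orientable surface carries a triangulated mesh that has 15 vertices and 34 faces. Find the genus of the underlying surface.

Every face is a triangle, so 2E = 3·34 = 102, giving E = 51.
χ = V − E + F = 15 − 51 + 34 = -2.
For a closed orientable surface χ = 2 − 2g, so g = (2 − (-2))/2 = 2.

2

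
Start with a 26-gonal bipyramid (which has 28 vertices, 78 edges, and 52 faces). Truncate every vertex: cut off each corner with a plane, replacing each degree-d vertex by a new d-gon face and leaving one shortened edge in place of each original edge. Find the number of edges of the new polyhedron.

234

Truncation replaces each original edge-end by a new vertex, so V′ = 2E = 156.
Each original edge survives, and each old vertex of degree d contributes d new edges; summing degrees gives Σd = 2E, so E′ = E + 2E = 3E = 234.
Each original face survives and each original vertex becomes one new face: F′ = F + V = 80.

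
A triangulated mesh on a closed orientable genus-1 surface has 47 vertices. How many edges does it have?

χ = 2 − 2·1 = 0, and every face is a triangle so 3F = 2E.
V − E + F = 0 with E = 3F/2 gives 47 − (3/2 − 1)·F = 0, so F = 94 and E = 141.

141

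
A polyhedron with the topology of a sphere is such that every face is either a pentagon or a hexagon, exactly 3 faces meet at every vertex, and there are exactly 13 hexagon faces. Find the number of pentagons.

12

Let x be the number of pentagons; then F = 13 + x.
Edge–face incidences: 2E = 6·13 + 5·x = 78 + 5x.
Every vertex has degree 3, so 3V = 2E.
Euler: V − E + F = 2 ⇒ (2E)/3 − E + (13 + x) = 2.
Multiply by 6: 2·(2E) − 3·(2E) + 6·(13 + x) = 12, i.e. 78 + 6x − (78 + 5x) = 12.
Collecting terms: x = 12.
Then 2E = 78 + 5·12 = 138, so E = 69, V = 2E/3 = 46, F = 13 + 12 = 25.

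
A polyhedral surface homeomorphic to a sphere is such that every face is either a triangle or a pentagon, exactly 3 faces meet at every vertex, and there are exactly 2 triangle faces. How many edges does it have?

Let x be the number of pentagons; then F = 2 + x.
Edge–face incidences: 2E = 3·2 + 5·x = 6 + 5x.
Every vertex has degree 3, so 3V = 2E.
Euler: V − E + F = 2 ⇒ (2E)/3 − E + (2 + x) = 2.
Multiply by 6: 2·(2E) − 3·(2E) + 6·(2 + x) = 12, i.e. 12 + 6x − (6 + 5x) = 12.
Collecting terms: x + 6 = 12, so x = 6.
Then 2E = 6 + 5·6 = 36, so E = 18, V = 2E/3 = 12, F = 2 + 6 = 8.

18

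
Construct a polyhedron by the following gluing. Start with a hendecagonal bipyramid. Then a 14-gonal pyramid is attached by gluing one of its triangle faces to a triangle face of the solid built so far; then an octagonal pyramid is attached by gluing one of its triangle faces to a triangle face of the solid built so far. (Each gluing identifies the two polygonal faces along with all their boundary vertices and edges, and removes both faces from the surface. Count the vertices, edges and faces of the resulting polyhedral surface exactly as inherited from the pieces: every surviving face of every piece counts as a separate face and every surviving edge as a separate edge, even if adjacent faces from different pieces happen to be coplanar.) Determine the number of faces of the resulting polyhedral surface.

A hendecagonal bipyramid: V=13, E=33, F=22.
Attach a 14-gonal pyramid (V=15, E=28, F=15) along a 3-gon: merge 3 vertices and 3 edges, delete both glued faces → V=25, E=58, F=35.
Attach an octagonal pyramid (V=9, E=16, F=9) along a 3-gon: merge 3 vertices and 3 edges, delete both glued faces → V=31, E=71, F=42.
Check: V − E + F = 31 − 71 + 42 = 2.

42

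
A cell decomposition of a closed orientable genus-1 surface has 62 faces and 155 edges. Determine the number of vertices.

93

For a closed orientable surface of genus 1, χ = 2 − 2·1 = 0.
V = 0 + E − F = 0 + 155 − 62 = 93.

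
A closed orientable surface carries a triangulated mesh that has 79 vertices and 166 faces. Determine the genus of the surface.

3

Every face is a triangle, so 2E = 3·166 = 498, giving E = 249.
χ = V − E + F = 79 − 249 + 166 = -4.
For a closed orientable surface χ = 2 − 2g, so g = (2 − (-4))/2 = 3.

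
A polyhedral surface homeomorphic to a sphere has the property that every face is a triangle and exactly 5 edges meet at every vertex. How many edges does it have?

30

Each face has 3 edges and each edge borders two faces, so 2E = 3F.
Each vertex has degree 5, so 5V = 2E and hence V = 3F/5.
Euler: V − E + F = 2 ⇒ (3F/5) − (3F/2) + F = 2.
Multiply by 10: (6 − 15 + 10)F = 20, i.e. 1F = 20.
So F = 20, E = 3·20/2 = 30, V = 3·20/5 = 12.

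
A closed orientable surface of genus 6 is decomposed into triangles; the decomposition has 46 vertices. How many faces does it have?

112

χ = 2 − 2·6 = -10, and every face is a triangle so 3F = 2E.
V − E + F = -10 with E = 3F/2 gives 46 − (3/2 − 1)·F = -10, so F = 112 and E = 168.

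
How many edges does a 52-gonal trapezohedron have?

The n-trapezohedron (dual of the n-antiprism) has V = 2·52 + 2 = 106, E = 4·52 = 208, F = 2·52 = 104.

208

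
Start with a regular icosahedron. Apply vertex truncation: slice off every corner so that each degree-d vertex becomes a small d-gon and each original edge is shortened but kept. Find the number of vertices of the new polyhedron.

60

The base solid has V = 12, E = 30, F = 20.
Truncation replaces each original edge-end by a new vertex, so V′ = 2E = 60.
Each original edge survives, and each old vertex of degree d contributes d new edges; summing degrees gives Σd = 2E, so E′ = E + 2E = 3E = 90.
Each original face survives and each original vertex becomes one new face: F′ = F + V = 32.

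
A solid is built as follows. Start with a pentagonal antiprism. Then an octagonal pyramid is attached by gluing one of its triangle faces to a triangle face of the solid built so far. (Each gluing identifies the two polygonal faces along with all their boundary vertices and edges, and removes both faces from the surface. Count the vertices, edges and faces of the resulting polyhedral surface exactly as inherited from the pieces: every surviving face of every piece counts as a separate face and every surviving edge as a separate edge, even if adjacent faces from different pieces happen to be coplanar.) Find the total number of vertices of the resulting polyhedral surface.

16

A pentagonal antiprism: V=10, E=20, F=12.
Attach an octagonal pyramid (V=9, E=16, F=9) along a 3-gon: merge 3 vertices and 3 edges, delete both glued faces → V=16, E=33, F=19.
Check: V − E + F = 16 − 33 + 19 = 2.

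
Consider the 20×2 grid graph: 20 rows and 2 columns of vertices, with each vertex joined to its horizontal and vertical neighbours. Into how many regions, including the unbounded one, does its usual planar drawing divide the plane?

20

The grid has V = 20·2 = 40 vertices and E = 20·1 + 2·19 = 58 edges.
F = 2 − V + E = 2 − 40 + 58 = 20.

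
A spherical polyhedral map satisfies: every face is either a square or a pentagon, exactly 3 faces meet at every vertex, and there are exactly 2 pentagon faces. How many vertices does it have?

10

Let x be the number of squares; then F = 2 + x.
Edge–face incidences: 2E = 5·2 + 4·x = 10 + 4x.
Every vertex has degree 3, so 3V = 2E.
Euler: V − E + F = 2 ⇒ (2E)/3 − E + (2 + x) = 2.
Multiply by 6: 2·(2E) − 3·(2E) + 6·(2 + x) = 12, i.e. 12 + 6x − (10 + 4x) = 12.
Collecting terms: 2x + 2 = 12, so 2x = 10, so x = 5.
Then 2E = 10 + 4·5 = 30, so E = 15, V = 2E/3 = 10, F = 2 + 5 = 7.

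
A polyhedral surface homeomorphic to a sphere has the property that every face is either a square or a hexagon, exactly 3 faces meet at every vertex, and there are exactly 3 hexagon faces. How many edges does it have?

21

Let x be the number of squares; then F = 3 + x.
Edge–face incidences: 2E = 6·3 + 4·x = 18 + 4x.
Every vertex has degree 3, so 3V = 2E.
Euler: V − E + F = 2 ⇒ (2E)/3 − E + (3 + x) = 2.
Multiply by 6: 2·(2E) − 3·(2E) + 6·(3 + x) = 12, i.e. 18 + 6x − (18 + 4x) = 12.
Collecting terms: 2x = 12, so x = 6.
Then 2E = 18 + 4·6 = 42, so E = 21, V = 2E/3 = 14, F = 3 + 6 = 9.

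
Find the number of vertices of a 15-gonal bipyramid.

17

A bipyramid over an n-gon has 2n triangular faces and n + 2 vertices: V = 15 + 2 = 17, E = 3·15 = 45, F = 2·15 = 30.
Check: V − E + F = 17 − 45 + 30 = 2.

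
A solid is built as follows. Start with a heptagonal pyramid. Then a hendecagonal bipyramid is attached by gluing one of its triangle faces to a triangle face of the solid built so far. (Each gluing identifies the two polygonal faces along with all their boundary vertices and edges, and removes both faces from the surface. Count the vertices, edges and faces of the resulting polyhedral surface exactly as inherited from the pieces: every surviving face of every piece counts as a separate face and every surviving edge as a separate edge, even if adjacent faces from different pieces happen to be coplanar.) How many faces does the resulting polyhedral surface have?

28

A heptagonal pyramid: V=8, E=14, F=8.
Attach a hendecagonal bipyramid (V=13, E=33, F=22) along a 3-gon: merge 3 vertices and 3 edges, delete both glued faces → V=18, E=44, F=28.
Check: V − E + F = 18 − 44 + 28 = 2.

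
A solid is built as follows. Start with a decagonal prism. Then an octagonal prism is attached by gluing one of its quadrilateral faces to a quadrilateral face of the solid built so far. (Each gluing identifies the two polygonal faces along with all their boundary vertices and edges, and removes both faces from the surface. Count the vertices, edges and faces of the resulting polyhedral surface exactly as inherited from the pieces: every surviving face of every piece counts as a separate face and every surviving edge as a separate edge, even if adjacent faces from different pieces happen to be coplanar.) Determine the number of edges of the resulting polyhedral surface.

A decagonal prism: V=20, E=30, F=12.
Attach an octagonal prism (V=16, E=24, F=10) along a 4-gon: merge 4 vertices and 4 edges, delete both glued faces → V=32, E=50, F=20.
Check: V − E + F = 32 − 50 + 20 = 2.

50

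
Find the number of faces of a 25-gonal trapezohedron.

50

The n-trapezohedron (dual of the n-antiprism) has V = 2·25 + 2 = 52, E = 4·25 = 100, F = 2·25 = 50.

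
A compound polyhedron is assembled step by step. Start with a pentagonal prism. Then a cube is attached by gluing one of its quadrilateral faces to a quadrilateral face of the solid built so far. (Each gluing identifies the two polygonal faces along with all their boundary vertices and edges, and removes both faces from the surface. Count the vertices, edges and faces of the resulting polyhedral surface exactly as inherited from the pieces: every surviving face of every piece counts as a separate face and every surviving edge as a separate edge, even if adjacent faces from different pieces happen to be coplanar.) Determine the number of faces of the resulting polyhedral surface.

A pentagonal prism: V=10, E=15, F=7.
Attach a cube (V=8, E=12, F=6) along a 4-gon: merge 4 vertices and 4 edges, delete both glued faces → V=14, E=23, F=11.
Check: V − E + F = 14 − 23 + 11 = 2.

11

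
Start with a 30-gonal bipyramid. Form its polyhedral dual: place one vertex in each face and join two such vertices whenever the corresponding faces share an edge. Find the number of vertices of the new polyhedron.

The base solid has V = 32, E = 90, F = 60.
The dual swaps V and F and preserves E: V′ = F = 60, E′ = E = 90, F′ = V = 32.

60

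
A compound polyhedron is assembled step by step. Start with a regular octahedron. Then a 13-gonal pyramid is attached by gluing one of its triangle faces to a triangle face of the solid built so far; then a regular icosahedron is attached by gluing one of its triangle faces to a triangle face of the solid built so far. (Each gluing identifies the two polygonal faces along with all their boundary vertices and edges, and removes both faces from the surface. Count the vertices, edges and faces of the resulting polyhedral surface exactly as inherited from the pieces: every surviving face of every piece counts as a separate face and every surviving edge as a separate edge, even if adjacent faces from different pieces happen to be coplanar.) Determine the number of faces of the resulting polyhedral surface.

A regular octahedron: V=6, E=12, F=8.
Attach a 13-gonal pyramid (V=14, E=26, F=14) along a 3-gon: merge 3 vertices and 3 edges, delete both glued faces → V=17, E=35, F=20.
Attach a regular icosahedron (V=12, E=30, F=20) along a 3-gon: merge 3 vertices and 3 edges, delete both glued faces → V=26, E=62, F=38.
Check: V − E + F = 26 − 62 + 38 = 2.

38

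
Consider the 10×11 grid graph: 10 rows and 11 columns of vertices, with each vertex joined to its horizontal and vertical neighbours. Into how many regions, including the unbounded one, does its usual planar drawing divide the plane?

The grid has V = 10·11 = 110 vertices and E = 10·10 + 11·9 = 199 edges.
F = 2 − V + E = 2 − 110 + 199 = 91.

91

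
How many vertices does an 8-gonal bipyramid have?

A bipyramid over an n-gon has 2n triangular faces and n + 2 vertices: V = 8 + 2 = 10, E = 3·8 = 24, F = 2·8 = 16.
Check: V − E + F = 10 − 24 + 16 = 2.

10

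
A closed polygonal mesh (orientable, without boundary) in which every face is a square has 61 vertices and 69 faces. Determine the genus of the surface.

Every face is a square, so 2E = 4·69 = 276, giving E = 138.
χ = V − E + F = 61 − 138 + 69 = -8.
For a closed orientable surface χ = 2 − 2g, so g = (2 − (-8))/2 = 5.

5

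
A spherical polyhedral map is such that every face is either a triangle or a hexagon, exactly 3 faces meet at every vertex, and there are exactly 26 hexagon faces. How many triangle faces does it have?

Let x be the number of triangles; then F = 26 + x.
Edge–face incidences: 2E = 6·26 + 3·x = 156 + 3x.
Every vertex has degree 3, so 3V = 2E.
Euler: V − E + F = 2 ⇒ (2E)/3 − E + (26 + x) = 2.
Multiply by 6: 2·(2E) − 3·(2E) + 6·(26 + x) = 12, i.e. 156 + 6x − (156 + 3x) = 12.
Collecting terms: 3x = 12, so x = 4.
Then 2E = 156 + 3·4 = 168, so E = 84, V = 2E/3 = 56, F = 26 + 4 = 30.

4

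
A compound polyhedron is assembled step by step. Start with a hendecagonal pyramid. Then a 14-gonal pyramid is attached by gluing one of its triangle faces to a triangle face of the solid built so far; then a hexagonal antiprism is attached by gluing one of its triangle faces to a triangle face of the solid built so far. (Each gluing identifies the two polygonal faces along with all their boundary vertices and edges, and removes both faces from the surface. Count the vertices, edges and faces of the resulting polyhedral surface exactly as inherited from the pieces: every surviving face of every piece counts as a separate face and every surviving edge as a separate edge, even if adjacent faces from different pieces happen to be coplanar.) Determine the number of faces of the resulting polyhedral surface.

37

A hendecagonal pyramid: V=12, E=22, F=12.
Attach a 14-gonal pyramid (V=15, E=28, F=15) along a 3-gon: merge 3 vertices and 3 edges, delete both glued faces → V=24, E=47, F=25.
Attach a hexagonal antiprism (V=12, E=24, F=14) along a 3-gon: merge 3 vertices and 3 edges, delete both glued faces → V=33, E=68, F=37.
Check: V − E + F = 33 − 68 + 37 = 2.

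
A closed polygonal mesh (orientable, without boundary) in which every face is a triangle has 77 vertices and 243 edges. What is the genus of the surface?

3

Every face is a triangle and each edge borders two faces, so 3F = 2·243, giving F = 162.
χ = V − E + F = 77 − 243 + 162 = -4.
For a closed orientable surface χ = 2 − 2g, so g = (2 − (-4))/2 = 3.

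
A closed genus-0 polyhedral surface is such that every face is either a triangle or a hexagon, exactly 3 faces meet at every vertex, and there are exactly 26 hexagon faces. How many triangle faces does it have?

Let x be the number of triangles; then F = 26 + x.
Edge–face incidences: 2E = 6·26 + 3·x = 156 + 3x.
Every vertex has degree 3, so 3V = 2E.
Euler: V − E + F = 2 ⇒ (2E)/3 − E + (26 + x) = 2.
Multiply by 6: 2·(2E) − 3·(2E) + 6·(26 + x) = 12, i.e. 156 + 6x − (156 + 3x) = 12.
Collecting terms: 3x = 12, so x = 4.
Then 2E = 156 + 3·4 = 168, so E = 84, V = 2E/3 = 56, F = 26 + 4 = 30.

4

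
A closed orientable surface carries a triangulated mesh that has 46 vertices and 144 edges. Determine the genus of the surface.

2

Every face is a triangle and each edge borders two faces, so 3F = 2·144, giving F = 96.
χ = V − E + F = 46 − 144 + 96 = -2.
For a closed orientable surface χ = 2 − 2g, so g = (2 − (-2))/2 = 2.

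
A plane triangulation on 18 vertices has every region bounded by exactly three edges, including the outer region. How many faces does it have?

32

In a plane triangulation 3F = 2E and V − E + F = 2, so F = 2V − 4 = 2·18 − 4 = 32.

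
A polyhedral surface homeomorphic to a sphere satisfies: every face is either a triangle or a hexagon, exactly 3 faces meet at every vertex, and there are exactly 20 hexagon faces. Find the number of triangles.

Let x be the number of triangles; then F = 20 + x.
Edge–face incidences: 2E = 6·20 + 3·x = 120 + 3x.
Every vertex has degree 3, so 3V = 2E.
Euler: V − E + F = 2 ⇒ (2E)/3 − E + (20 + x) = 2.
Multiply by 6: 2·(2E) − 3·(2E) + 6·(20 + x) = 12, i.e. 120 + 6x − (120 + 3x) = 12.
Collecting terms: 3x = 12, so x = 4.
Then 2E = 120 + 3·4 = 132, so E = 66, V = 2E/3 = 44, F = 20 + 4 = 24.

4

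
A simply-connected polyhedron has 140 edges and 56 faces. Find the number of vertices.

86

Here V − E + F = 2.
V = 2 + E − F = 2 + 140 − 56 = 86.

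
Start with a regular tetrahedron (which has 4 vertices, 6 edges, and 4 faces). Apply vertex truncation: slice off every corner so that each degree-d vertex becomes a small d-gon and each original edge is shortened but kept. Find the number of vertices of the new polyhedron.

Truncation replaces each original edge-end by a new vertex, so V′ = 2E = 12.
Each original edge survives, and each old vertex of degree d contributes d new edges; summing degrees gives Σd = 2E, so E′ = E + 2E = 3E = 18.
Each original face survives and each original vertex becomes one new face: F′ = F + V = 8.

12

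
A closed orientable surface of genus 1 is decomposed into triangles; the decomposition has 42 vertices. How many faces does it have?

χ = 2 − 2·1 = 0, and every face is a triangle so 3F = 2E.
V − E + F = 0 with E = 3F/2 gives 42 − (3/2 − 1)·F = 0, so F = 84 and E = 126.

84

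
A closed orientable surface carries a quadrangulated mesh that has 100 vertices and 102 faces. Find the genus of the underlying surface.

2

Every face is a square, so 2E = 4·102 = 408, giving E = 204.
χ = V − E + F = 100 − 204 + 102 = -2.
For a closed orientable surface χ = 2 − 2g, so g = (2 − (-2))/2 = 2.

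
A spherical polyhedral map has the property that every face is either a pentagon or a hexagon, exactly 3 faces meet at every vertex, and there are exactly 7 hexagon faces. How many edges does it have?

51

Let x be the number of pentagons; then F = 7 + x.
Edge–face incidences: 2E = 6·7 + 5·x = 42 + 5x.
Every vertex has degree 3, so 3V = 2E.
Euler: V − E + F = 2 ⇒ (2E)/3 − E + (7 + x) = 2.
Multiply by 6: 2·(2E) − 3·(2E) + 6·(7 + x) = 12, i.e. 42 + 6x − (42 + 5x) = 12.
Collecting terms: x = 12.
Then 2E = 42 + 5·12 = 102, so E = 51, V = 2E/3 = 34, F = 7 + 12 = 19.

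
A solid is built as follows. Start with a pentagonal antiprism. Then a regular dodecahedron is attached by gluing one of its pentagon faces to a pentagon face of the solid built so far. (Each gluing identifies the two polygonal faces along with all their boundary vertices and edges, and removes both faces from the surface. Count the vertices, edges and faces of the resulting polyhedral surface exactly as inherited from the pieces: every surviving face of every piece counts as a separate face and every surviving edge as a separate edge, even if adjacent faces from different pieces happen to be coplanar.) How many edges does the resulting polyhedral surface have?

45

A pentagonal antiprism: V=10, E=20, F=12.
Attach a regular dodecahedron (V=20, E=30, F=12) along a 5-gon: merge 5 vertices and 5 edges, delete both glued faces → V=25, E=45, F=22.
Check: V − E + F = 25 − 45 + 22 = 2.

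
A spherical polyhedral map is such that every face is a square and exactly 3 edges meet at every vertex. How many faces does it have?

6

Each face has 4 edges and each edge borders two faces, so 2E = 4F.
Each vertex has degree 3, so 3V = 2E and hence V = 4F/3.
Euler: V − E + F = 2 ⇒ (4F/3) − (4F/2) + F = 2.
Multiply by 6: (8 − 12 + 6)F = 12, i.e. 2F = 12.
So F = 6, E = 4·6/2 = 12, V = 4·6/3 = 8.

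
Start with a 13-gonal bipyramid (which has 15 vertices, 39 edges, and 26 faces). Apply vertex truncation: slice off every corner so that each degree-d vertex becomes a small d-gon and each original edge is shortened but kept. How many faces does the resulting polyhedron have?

41

Truncation replaces each original edge-end by a new vertex, so V′ = 2E = 78.
Each original edge survives, and each old vertex of degree d contributes d new edges; summing degrees gives Σd = 2E, so E′ = E + 2E = 3E = 117.
Each original face survives and each original vertex becomes one new face: F′ = F + V = 41.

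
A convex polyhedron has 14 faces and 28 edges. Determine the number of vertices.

Here V − E + F = 2.
V = 2 + E − F = 2 + 28 − 14 = 16.

16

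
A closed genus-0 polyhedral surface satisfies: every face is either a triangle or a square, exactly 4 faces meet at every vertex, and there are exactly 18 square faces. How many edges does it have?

48

Let x be the number of triangles; then F = 18 + x.
Edge–face incidences: 2E = 4·18 + 3·x = 72 + 3x.
Every vertex has degree 4, so 4V = 2E.
Euler: V − E + F = 2 ⇒ (2E)/4 − E + (18 + x) = 2.
Multiply by 8: 2·(2E) − 4·(2E) + 8·(18 + x) = 16, i.e. 144 + 8x − 2·(72 + 3x) = 16.
Collecting terms: 2x = 16, so x = 8.
Then 2E = 72 + 3·8 = 96, so E = 48, V = 2E/4 = 24, F = 18 + 8 = 26.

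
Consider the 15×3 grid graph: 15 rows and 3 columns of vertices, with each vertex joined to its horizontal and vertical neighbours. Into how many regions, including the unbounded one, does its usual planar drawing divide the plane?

29

The grid has V = 15·3 = 45 vertices and E = 15·2 + 3·14 = 72 edges.
F = 2 − V + E = 2 − 45 + 72 = 29.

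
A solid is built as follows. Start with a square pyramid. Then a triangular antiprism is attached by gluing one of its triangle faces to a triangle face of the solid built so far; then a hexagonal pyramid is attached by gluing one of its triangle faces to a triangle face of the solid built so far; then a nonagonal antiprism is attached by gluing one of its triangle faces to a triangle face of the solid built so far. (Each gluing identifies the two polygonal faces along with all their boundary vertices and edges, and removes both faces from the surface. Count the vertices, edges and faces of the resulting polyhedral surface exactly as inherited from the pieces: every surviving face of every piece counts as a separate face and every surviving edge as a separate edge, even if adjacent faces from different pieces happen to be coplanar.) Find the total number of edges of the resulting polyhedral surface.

A square pyramid: V=5, E=8, F=5.
Attach a triangular antiprism (V=6, E=12, F=8) along a 3-gon: merge 3 vertices and 3 edges, delete both glued faces → V=8, E=17, F=11.
Attach a hexagonal pyramid (V=7, E=12, F=7) along a 3-gon: merge 3 vertices and 3 edges, delete both glued faces → V=12, E=26, F=16.
Attach a nonagonal antiprism (V=18, E=36, F=20) along a 3-gon: merge 3 vertices and 3 edges, delete both glued faces → V=27, E=59, F=34.
Check: V − E + F = 27 − 59 + 34 = 2.

59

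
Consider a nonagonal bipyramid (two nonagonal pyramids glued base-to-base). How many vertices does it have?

A bipyramid over an n-gon has 2n triangular faces and n + 2 vertices: V = 9 + 2 = 11, E = 3·9 = 27, F = 2·9 = 18.

11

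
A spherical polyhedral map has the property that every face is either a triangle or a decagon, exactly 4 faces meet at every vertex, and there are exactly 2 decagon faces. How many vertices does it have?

Let x be the number of triangles; then F = 2 + x.
Edge–face incidences: 2E = 10·2 + 3·x = 20 + 3x.
Every vertex has degree 4, so 4V = 2E.
Euler: V − E + F = 2 ⇒ (2E)/4 − E + (2 + x) = 2.
Multiply by 8: 2·(2E) − 4·(2E) + 8·(2 + x) = 16, i.e. 16 + 8x − 2·(20 + 3x) = 16.
Collecting terms: 2x − 24 = 16, so 2x = 40, so x = 20.
Then 2E = 20 + 3·20 = 80, so E = 40, V = 2E/4 = 20, F = 2 + 20 = 22.

20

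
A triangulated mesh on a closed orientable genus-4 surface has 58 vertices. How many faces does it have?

χ = 2 − 2·4 = -6, and every face is a triangle so 3F = 2E.
V − E + F = -6 with E = 3F/2 gives 58 − (3/2 − 1)·F = -6, so F = 128 and E = 192.

128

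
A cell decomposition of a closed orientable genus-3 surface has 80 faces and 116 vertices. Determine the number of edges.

200

For a closed orientable surface of genus 3, χ = 2 − 2·3 = -4.
E = V + F − (-4) = 116 + 80 − (-4) = 200.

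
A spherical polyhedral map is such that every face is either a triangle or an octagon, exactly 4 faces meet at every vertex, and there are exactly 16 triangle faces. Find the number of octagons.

2

Let x be the number of octagons; then F = 16 + x.
Edge–face incidences: 2E = 3·16 + 8·x = 48 + 8x.
Every vertex has degree 4, so 4V = 2E.
Euler: V − E + F = 2 ⇒ (2E)/4 − E + (16 + x) = 2.
Multiply by 8: 2·(2E) − 4·(2E) + 8·(16 + x) = 16, i.e. 128 + 8x − 2·(48 + 8x) = 16.
Collecting terms: −8x + 32 = 16, so −8x = −16, so x = 2.
Then 2E = 48 + 8·2 = 64, so E = 32, V = 2E/4 = 16, F = 16 + 2 = 18.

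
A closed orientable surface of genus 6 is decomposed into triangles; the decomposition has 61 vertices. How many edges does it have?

213

χ = 2 − 2·6 = -10, and every face is a triangle so 3F = 2E.
V − E + F = -10 with E = 3F/2 gives 61 − (3/2 − 1)·F = -10, so F = 142 and E = 213.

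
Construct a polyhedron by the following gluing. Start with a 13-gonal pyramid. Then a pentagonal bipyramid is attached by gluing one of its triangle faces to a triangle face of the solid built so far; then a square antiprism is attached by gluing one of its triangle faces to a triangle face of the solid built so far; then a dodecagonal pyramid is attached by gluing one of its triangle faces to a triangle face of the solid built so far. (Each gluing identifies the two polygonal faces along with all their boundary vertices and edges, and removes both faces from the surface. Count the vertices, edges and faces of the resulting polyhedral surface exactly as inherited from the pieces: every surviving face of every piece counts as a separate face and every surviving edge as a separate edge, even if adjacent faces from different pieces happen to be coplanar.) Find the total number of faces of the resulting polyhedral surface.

A 13-gonal pyramid: V=14, E=26, F=14.
Attach a pentagonal bipyramid (V=7, E=15, F=10) along a 3-gon: merge 3 vertices and 3 edges, delete both glued faces → V=18, E=38, F=22.
Attach a square antiprism (V=8, E=16, F=10) along a 3-gon: merge 3 vertices and 3 edges, delete both glued faces → V=23, E=51, F=30.
Attach a dodecagonal pyramid (V=13, E=24, F=13) along a 3-gon: merge 3 vertices and 3 edges, delete both glued faces → V=33, E=72, F=41.
Check: V − E + F = 33 − 72 + 41 = 2.

41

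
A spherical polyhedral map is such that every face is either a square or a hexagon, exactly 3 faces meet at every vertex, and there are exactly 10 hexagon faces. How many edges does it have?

Let x be the number of squares; then F = 10 + x.
Edge–face incidences: 2E = 6·10 + 4·x = 60 + 4x.
Every vertex has degree 3, so 3V = 2E.
Euler: V − E + F = 2 ⇒ (2E)/3 − E + (10 + x) = 2.
Multiply by 6: 2·(2E) − 3·(2E) + 6·(10 + x) = 12, i.e. 60 + 6x − (60 + 4x) = 12.
Collecting terms: 2x = 12, so x = 6.
Then 2E = 60 + 4·6 = 84, so E = 42, V = 2E/3 = 28, F = 10 + 6 = 16.

42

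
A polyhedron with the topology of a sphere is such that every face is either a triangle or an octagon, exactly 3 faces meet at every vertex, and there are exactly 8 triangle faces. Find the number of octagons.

Let x be the number of octagons; then F = 8 + x.
Edge–face incidences: 2E = 3·8 + 8·x = 24 + 8x.
Every vertex has degree 3, so 3V = 2E.
Euler: V − E + F = 2 ⇒ (2E)/3 − E + (8 + x) = 2.
Multiply by 6: 2·(2E) − 3·(2E) + 6·(8 + x) = 12, i.e. 48 + 6x − (24 + 8x) = 12.
Collecting terms: −2x + 24 = 12, so −2x = −12, so x = 6.
Then 2E = 24 + 8·6 = 72, so E = 36, V = 2E/3 = 24, F = 8 + 6 = 14.

6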